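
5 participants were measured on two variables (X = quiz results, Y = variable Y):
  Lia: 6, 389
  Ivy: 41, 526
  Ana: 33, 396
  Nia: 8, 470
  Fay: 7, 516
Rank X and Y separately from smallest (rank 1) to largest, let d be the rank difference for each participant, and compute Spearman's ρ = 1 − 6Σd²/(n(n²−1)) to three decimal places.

0.600

Ranks of variable 1: 1, 5, 4, 3, 2
Ranks of variable 2: 1, 5, 2, 3, 4
d = r₁ − r₂: 0, 0, 2, 0, -2
d²: 0, 0, 4, 0, 4; Σd² = 8
ρ = 1 − 6·8/(5·24) = 1 − 48/120 = 0.600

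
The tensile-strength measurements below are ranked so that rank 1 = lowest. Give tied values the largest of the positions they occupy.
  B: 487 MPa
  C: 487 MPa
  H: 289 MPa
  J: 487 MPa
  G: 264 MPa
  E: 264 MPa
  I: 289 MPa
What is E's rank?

2

Sorted (ascending): 264, 264, 289, 289, 487, 487, 487
The 2 values of 264 occupy positions 1–2 → each gets rank 2.
The 2 values of 289 occupy positions 3–4 → each gets rank 4.
The 3 values of 487 occupy positions 5–7 → each gets rank 7.
E has value 264 MPa → rank 2.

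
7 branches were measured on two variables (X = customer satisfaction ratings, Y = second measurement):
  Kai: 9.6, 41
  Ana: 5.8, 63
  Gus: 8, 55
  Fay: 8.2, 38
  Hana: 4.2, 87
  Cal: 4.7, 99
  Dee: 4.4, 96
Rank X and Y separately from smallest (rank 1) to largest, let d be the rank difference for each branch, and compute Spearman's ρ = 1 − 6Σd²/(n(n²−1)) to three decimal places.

Ranks of variable 1: 7, 4, 5, 6, 1, 3, 2
Ranks of variable 2: 2, 4, 3, 1, 5, 7, 6
d = r₁ − r₂: 5, 0, 2, 5, -4, -4, -4
d²: 25, 0, 4, 25, 16, 16, 16; Σd² = 102
ρ = 1 − 6·102/(7·48) = 1 − 612/336 = -0.821

-0.821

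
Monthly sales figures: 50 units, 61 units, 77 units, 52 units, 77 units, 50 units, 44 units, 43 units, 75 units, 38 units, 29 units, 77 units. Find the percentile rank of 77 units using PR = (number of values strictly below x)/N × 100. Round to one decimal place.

N = 12.
Strictly below 77: 9. Equal to 77: 3.
PR = 9/12 × 100 = 75.0

75.0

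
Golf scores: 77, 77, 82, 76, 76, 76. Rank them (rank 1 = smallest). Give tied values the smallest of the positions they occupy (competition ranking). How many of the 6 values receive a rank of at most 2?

3

Sorted (ascending): 76, 76, 76, 77, 77, 82
The 3 values of 76 occupy positions 1–3 → each gets rank 1.
The 2 values of 77 occupy positions 4–5 → each gets rank 4.
Ranks ≤ 2: {1, 1, 1} → 3 values.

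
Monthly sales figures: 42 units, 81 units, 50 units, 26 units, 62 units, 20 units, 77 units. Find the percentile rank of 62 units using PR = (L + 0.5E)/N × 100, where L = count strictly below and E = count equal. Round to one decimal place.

64.3

N = 7.
Strictly below 62: 4. Equal to 62: 1.
PR = (4 + 0.5·1)/7 × 100 = 64.3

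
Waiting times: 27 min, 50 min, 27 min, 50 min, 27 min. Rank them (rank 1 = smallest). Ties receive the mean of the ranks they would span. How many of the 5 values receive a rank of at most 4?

3

Sorted (ascending): 27, 27, 27, 50, 50
The 3 values of 27 occupy positions 1–3 → average rank 2.
The 2 values of 50 occupy positions 4–5 → average rank (4+5)/2 = 4.5.
Ranks ≤ 4: {2, 2, 2} → 3 values.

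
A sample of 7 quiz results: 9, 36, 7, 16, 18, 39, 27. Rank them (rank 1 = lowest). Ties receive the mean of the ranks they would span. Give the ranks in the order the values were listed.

Sorted (ascending): 7, 9, 16, 18, 27, 36, 39
No ties — each value takes its position as its rank.

2, 6, 1, 3, 4, 7, 5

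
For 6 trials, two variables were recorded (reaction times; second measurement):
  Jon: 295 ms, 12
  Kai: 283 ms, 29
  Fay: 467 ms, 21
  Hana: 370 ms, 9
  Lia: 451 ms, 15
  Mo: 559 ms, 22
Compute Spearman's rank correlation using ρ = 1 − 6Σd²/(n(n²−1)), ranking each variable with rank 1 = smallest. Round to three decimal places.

0.086

Ranks of variable 1: 2, 1, 5, 3, 4, 6
Ranks of variable 2: 2, 6, 4, 1, 3, 5
d = r₁ − r₂: 0, -5, 1, 2, 1, 1
d²: 0, 25, 1, 4, 1, 1; Σd² = 32
ρ = 1 − 6·32/(6·35) = 1 − 192/210 = 0.086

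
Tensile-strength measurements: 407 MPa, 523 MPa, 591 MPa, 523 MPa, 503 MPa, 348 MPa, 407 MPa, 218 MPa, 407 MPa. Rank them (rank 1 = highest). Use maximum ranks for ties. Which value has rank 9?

218

Sorted (descending): 591, 523, 523, 503, 407, 407, 407, 348, 218
The 2 values of 523 occupy positions 2–3 → each gets rank 3.
The 3 values of 407 occupy positions 5–7 → each gets rank 7.
Rank 9 → value 218.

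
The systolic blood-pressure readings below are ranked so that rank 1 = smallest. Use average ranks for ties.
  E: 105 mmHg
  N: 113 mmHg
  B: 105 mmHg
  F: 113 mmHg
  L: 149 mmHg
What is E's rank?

Sorted (ascending): 105, 105, 113, 113, 149
The 2 values of 105 occupy positions 1–2 → average rank (1+2)/2 = 1.5.
The 2 values of 113 occupy positions 3–4 → average rank (3+4)/2 = 3.5.
E has value 105 mmHg → rank 1.5.

1.5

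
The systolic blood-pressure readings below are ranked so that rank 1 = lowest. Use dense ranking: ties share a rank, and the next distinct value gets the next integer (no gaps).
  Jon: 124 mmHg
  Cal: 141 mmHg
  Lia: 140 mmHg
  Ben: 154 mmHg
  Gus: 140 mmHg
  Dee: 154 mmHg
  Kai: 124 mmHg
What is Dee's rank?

Sorted (ascending): 124, 124, 140, 140, 141, 154, 154
The 2 values of 124 share dense rank 1.
The 2 values of 140 share dense rank 2.
The 2 values of 154 share dense rank 4.
Remaining distinct values take the next consecutive integers.
Dee has value 154 mmHg → rank 4.

4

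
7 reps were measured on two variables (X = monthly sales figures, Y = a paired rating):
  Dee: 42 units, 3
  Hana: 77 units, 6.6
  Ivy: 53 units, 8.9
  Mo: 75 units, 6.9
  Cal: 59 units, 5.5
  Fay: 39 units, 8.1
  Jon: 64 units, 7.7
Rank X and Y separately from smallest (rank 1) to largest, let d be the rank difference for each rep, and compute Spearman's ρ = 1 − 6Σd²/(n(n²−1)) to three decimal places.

-0.179

Ranks of variable 1: 2, 7, 3, 6, 4, 1, 5
Ranks of variable 2: 1, 3, 7, 4, 2, 6, 5
d = r₁ − r₂: 1, 4, -4, 2, 2, -5, 0
d²: 1, 16, 16, 4, 4, 25, 0; Σd² = 66
ρ = 1 − 6·66/(7·48) = 1 − 396/336 = -0.179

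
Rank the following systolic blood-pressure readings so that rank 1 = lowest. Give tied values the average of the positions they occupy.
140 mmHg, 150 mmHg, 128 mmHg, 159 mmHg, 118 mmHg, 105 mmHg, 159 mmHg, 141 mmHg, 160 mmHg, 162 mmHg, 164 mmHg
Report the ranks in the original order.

Sorted (ascending): 105, 118, 128, 140, 141, 150, 159, 159, 160, 162, 164
The 2 values of 159 occupy positions 7–8 → average rank (7+8)/2 = 7.5.

4, 6, 3, 7.5, 2, 1, 7.5, 5, 9, 10, 11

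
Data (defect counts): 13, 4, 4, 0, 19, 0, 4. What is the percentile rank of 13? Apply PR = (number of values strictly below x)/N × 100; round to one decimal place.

71.4

N = 7.
Strictly below 13: 5. Equal to 13: 1.
PR = 5/7 × 100 = 71.4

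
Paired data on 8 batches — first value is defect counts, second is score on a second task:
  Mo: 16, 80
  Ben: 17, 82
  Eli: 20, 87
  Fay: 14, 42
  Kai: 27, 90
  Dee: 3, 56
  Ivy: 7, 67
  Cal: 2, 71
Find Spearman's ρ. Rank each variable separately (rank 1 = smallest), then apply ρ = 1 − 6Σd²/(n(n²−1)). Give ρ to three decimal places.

0.786

Ranks of variable 1: 5, 6, 7, 4, 8, 2, 3, 1
Ranks of variable 2: 5, 6, 7, 1, 8, 2, 3, 4
d = r₁ − r₂: 0, 0, 0, 3, 0, 0, 0, -3
d²: 0, 0, 0, 9, 0, 0, 0, 9; Σd² = 18
ρ = 1 − 6·18/(8·63) = 1 − 108/504 = 0.786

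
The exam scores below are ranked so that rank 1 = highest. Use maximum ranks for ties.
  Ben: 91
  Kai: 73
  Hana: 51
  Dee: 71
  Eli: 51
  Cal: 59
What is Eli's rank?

Sorted (descending): 91, 73, 71, 59, 51, 51
The 2 values of 51 occupy positions 5–6 → each gets rank 6.
Eli has value 51 → rank 6.

6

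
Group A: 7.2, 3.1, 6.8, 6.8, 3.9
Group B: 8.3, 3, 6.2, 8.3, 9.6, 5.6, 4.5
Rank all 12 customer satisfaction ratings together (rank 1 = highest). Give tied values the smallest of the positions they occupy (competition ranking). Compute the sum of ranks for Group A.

35

Sorted (descending): 9.6, 8.3, 8.3, 7.2, 6.8, 6.8, 6.2, 5.6, 4.5, 3.9, 3.1, 3
The 2 values of 8.3 occupy positions 2–3 → each gets rank 2.
The 2 values of 6.8 occupy positions 5–6 → each gets rank 5.
Group A values → pooled ranks: 7.2→4, 3.1→11, 6.8→5, 6.8→5, 3.9→10
Rank sum = 4 + 11 + 5 + 5 + 10 = 35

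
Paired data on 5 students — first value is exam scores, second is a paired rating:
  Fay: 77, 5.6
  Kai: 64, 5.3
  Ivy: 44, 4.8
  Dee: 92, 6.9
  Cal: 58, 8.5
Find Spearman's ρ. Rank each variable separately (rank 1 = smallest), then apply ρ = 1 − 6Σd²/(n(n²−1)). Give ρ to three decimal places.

Ranks of variable 1: 4, 3, 1, 5, 2
Ranks of variable 2: 3, 2, 1, 4, 5
d = r₁ − r₂: 1, 1, 0, 1, -3
d²: 1, 1, 0, 1, 9; Σd² = 12
ρ = 1 − 6·12/(5·24) = 1 − 72/120 = 0.400

0.400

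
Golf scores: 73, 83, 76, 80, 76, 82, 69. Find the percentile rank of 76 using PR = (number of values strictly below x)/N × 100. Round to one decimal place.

28.6

N = 7.
Strictly below 76: 2. Equal to 76: 2.
PR = 2/7 × 100 = 28.6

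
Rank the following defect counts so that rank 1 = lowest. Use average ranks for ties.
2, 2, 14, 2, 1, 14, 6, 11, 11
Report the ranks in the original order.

3, 3, 8.5, 3, 1, 8.5, 5, 6.5, 6.5

Sorted (ascending): 1, 2, 2, 2, 6, 11, 11, 14, 14
The 3 values of 2 occupy positions 2–4 → average rank 3.
The 2 values of 11 occupy positions 6–7 → average rank (6+7)/2 = 6.5.
The 2 values of 14 occupy positions 8–9 → average rank (8+9)/2 = 8.5.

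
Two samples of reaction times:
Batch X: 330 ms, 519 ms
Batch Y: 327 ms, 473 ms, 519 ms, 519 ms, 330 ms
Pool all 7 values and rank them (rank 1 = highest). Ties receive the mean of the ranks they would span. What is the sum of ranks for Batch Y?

Sorted (descending): 519, 519, 519, 473, 330, 330, 327
The 3 values of 519 occupy positions 1–3 → average rank 2.
The 2 values of 330 occupy positions 5–6 → average rank (5+6)/2 = 5.5.
Batch Y values → pooled ranks: 327→7, 473→4, 519→2, 519→2, 330→5.5
Rank sum = 7 + 4 + 2 + 2 + 5.5 = 20.5

20.5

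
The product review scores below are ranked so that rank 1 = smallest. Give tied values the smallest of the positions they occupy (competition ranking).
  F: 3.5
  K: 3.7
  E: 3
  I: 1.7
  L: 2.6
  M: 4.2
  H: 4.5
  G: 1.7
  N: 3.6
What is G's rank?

Sorted (ascending): 1.7, 1.7, 2.6, 3, 3.5, 3.6, 3.7, 4.2, 4.5
The 2 values of 1.7 occupy positions 1–2 → each gets rank 1.
G has value 1.7 → rank 1.

1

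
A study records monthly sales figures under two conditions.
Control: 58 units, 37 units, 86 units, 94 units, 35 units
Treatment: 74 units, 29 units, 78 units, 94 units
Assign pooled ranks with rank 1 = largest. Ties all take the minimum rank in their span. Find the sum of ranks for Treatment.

19

Sorted (descending): 94, 94, 86, 78, 74, 58, 37, 35, 29
The 2 values of 94 occupy positions 1–2 → each gets rank 1.
Treatment values → pooled ranks: 74→5, 29→9, 78→4, 94→1
Rank sum = 5 + 9 + 4 + 1 = 19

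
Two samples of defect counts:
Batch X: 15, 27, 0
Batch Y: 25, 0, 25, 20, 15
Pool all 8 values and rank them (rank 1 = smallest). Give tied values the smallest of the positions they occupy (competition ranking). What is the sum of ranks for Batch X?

Sorted (ascending): 0, 0, 15, 15, 20, 25, 25, 27
The 2 values of 0 occupy positions 1–2 → each gets rank 1.
The 2 values of 15 occupy positions 3–4 → each gets rank 3.
The 2 values of 25 occupy positions 6–7 → each gets rank 6.
Batch X values → pooled ranks: 15→3, 27→8, 0→1
Rank sum = 3 + 8 + 1 = 12

12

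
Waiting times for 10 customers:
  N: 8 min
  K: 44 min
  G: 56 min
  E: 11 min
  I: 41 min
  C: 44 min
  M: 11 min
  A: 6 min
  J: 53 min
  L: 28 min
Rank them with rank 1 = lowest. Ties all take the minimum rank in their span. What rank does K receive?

7

Sorted (ascending): 6, 8, 11, 11, 28, 41, 44, 44, 53, 56
The 2 values of 11 occupy positions 3–4 → each gets rank 3.
The 2 values of 44 occupy positions 7–8 → each gets rank 7.
K has value 44 min → rank 7.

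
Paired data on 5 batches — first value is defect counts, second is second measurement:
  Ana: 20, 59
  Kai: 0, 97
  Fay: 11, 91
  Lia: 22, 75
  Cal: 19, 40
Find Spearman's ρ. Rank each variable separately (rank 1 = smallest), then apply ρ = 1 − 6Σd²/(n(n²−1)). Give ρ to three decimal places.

Ranks of variable 1: 4, 1, 2, 5, 3
Ranks of variable 2: 2, 5, 4, 3, 1
d = r₁ − r₂: 2, -4, -2, 2, 2
d²: 4, 16, 4, 4, 4; Σd² = 32
ρ = 1 − 6·32/(5·24) = 1 − 192/120 = -0.600

-0.600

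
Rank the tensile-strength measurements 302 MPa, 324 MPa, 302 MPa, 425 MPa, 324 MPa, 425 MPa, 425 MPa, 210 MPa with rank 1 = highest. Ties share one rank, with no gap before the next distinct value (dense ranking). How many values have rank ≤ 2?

5

Sorted (descending): 425, 425, 425, 324, 324, 302, 302, 210
The 3 values of 425 share dense rank 1.
The 2 values of 324 share dense rank 2.
The 2 values of 302 share dense rank 3.
Remaining distinct values take the next consecutive integers.
Ranks ≤ 2: {1, 1, 1, 2, 2} → 5 values.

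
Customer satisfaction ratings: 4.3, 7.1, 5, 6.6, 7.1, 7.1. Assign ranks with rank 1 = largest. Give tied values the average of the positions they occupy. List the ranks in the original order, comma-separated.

Sorted (descending): 7.1, 7.1, 7.1, 6.6, 5, 4.3
The 3 values of 7.1 occupy positions 1–3 → average rank 2.

6, 2, 5, 4, 2, 2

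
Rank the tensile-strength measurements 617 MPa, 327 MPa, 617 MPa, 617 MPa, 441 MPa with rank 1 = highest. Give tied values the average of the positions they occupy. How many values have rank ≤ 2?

Sorted (descending): 617, 617, 617, 441, 327
The 3 values of 617 occupy positions 1–3 → average rank 2.
Ranks ≤ 2: {2, 2, 2} → 3 values.

3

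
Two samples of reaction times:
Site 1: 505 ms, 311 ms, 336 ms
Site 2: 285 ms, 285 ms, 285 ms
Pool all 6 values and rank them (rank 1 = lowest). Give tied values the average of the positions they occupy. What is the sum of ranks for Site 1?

15

Sorted (ascending): 285, 285, 285, 311, 336, 505
The 3 values of 285 occupy positions 1–3 → average rank 2.
Site 1 values → pooled ranks: 505→6, 311→4, 336→5
Rank sum = 6 + 4 + 5 = 15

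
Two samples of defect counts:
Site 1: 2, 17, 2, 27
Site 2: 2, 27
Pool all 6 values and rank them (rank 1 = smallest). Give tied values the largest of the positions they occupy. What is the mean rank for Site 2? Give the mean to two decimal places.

Sorted (ascending): 2, 2, 2, 17, 27, 27
The 3 values of 2 occupy positions 1–3 → each gets rank 3.
The 2 values of 27 occupy positions 5–6 → each gets rank 6.
Site 2 values → pooled ranks: 2→3, 27→6
Mean rank = (3 + 6) / 2 = 4.50

4.50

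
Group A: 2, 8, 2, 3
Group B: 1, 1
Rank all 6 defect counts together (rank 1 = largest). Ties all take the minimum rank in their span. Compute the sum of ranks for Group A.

9

Sorted (descending): 8, 3, 2, 2, 1, 1
The 2 values of 2 occupy positions 3–4 → each gets rank 3.
The 2 values of 1 occupy positions 5–6 → each gets rank 5.
Group A values → pooled ranks: 2→3, 8→1, 2→3, 3→2
Rank sum = 3 + 1 + 3 + 2 = 9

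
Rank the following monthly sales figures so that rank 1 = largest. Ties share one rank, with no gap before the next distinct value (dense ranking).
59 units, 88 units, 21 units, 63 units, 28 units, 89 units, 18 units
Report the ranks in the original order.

Sorted (descending): 89, 88, 63, 59, 28, 21, 18
No ties — each value takes its position as its rank.

4, 2, 6, 3, 5, 1, 7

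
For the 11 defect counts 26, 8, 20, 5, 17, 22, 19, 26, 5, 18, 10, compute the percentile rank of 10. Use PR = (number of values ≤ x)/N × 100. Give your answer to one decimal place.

N = 11.
Strictly below 10: 3. Equal to 10: 1.
PR = 4/11 × 100 = 36.4

36.4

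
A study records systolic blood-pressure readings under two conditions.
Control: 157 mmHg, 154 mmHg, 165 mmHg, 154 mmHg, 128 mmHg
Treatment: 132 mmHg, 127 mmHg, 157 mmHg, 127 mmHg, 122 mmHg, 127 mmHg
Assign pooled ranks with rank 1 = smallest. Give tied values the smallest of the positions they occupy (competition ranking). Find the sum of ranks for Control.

Sorted (ascending): 122, 127, 127, 127, 128, 132, 154, 154, 157, 157, 165
The 3 values of 127 occupy positions 2–4 → each gets rank 2.
The 2 values of 154 occupy positions 7–8 → each gets rank 7.
The 2 values of 157 occupy positions 9–10 → each gets rank 9.
Control values → pooled ranks: 157→9, 154→7, 165→11, 154→7, 128→5
Rank sum = 9 + 7 + 11 + 7 + 5 = 39

39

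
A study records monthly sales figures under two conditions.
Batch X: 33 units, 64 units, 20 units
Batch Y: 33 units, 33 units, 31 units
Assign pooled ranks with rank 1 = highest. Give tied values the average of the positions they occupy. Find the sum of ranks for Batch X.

Sorted (descending): 64, 33, 33, 33, 31, 20
The 3 values of 33 occupy positions 2–4 → average rank 3.
Batch X values → pooled ranks: 33→3, 64→1, 20→6
Rank sum = 3 + 1 + 6 = 10

10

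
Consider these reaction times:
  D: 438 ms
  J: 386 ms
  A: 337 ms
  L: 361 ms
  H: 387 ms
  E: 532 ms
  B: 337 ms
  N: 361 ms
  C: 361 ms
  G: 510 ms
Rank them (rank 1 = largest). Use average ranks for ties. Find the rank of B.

9.5

Sorted (descending): 532, 510, 438, 387, 386, 361, 361, 361, 337, 337
The 3 values of 361 occupy positions 6–8 → average rank 7.
The 2 values of 337 occupy positions 9–10 → average rank (9+10)/2 = 9.5.
B has value 337 ms → rank 9.5.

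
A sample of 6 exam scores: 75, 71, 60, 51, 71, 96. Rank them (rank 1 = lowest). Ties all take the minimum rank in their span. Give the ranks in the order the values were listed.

5, 3, 2, 1, 3, 6

Sorted (ascending): 51, 60, 71, 71, 75, 96
The 2 values of 71 occupy positions 3–4 → each gets rank 3.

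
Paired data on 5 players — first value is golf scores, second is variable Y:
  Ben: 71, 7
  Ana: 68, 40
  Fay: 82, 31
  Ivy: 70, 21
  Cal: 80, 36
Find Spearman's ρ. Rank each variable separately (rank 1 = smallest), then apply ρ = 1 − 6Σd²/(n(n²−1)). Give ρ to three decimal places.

Ranks of variable 1: 3, 1, 5, 2, 4
Ranks of variable 2: 1, 5, 3, 2, 4
d = r₁ − r₂: 2, -4, 2, 0, 0
d²: 4, 16, 4, 0, 0; Σd² = 24
ρ = 1 − 6·24/(5·24) = 1 − 144/120 = -0.200

-0.200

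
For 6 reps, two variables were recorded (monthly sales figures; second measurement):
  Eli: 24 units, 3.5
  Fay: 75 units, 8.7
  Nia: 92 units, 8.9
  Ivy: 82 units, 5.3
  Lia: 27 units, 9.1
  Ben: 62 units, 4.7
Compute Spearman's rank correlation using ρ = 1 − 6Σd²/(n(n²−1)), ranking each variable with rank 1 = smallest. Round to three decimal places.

0.371

Ranks of variable 1: 1, 4, 6, 5, 2, 3
Ranks of variable 2: 1, 4, 5, 3, 6, 2
d = r₁ − r₂: 0, 0, 1, 2, -4, 1
d²: 0, 0, 1, 4, 16, 1; Σd² = 22
ρ = 1 − 6·22/(6·35) = 1 − 132/210 = 0.371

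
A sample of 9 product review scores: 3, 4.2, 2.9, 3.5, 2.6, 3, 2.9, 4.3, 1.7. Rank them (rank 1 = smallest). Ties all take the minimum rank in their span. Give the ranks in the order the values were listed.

Sorted (ascending): 1.7, 2.6, 2.9, 2.9, 3, 3, 3.5, 4.2, 4.3
The 2 values of 2.9 occupy positions 3–4 → each gets rank 3.
The 2 values of 3 occupy positions 5–6 → each gets rank 5.

5, 8, 3, 7, 2, 5, 3, 9, 1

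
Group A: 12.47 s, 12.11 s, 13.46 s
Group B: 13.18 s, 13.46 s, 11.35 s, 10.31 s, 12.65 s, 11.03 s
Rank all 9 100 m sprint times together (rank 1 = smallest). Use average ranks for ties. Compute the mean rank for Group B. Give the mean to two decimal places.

Sorted (ascending): 10.31, 11.03, 11.35, 12.11, 12.47, 12.65, 13.18, 13.46, 13.46
The 2 values of 13.46 occupy positions 8–9 → average rank (8+9)/2 = 8.5.
Group B values → pooled ranks: 13.18→7, 13.46→8.5, 11.35→3, 10.31→1, 12.65→6, 11.03→2
Mean rank = (7 + 8.5 + 3 + 1 + 6 + 2) / 6 = 4.58

4.58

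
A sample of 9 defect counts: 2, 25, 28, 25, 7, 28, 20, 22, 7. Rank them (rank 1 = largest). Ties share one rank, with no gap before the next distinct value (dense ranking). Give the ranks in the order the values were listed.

Sorted (descending): 28, 28, 25, 25, 22, 20, 7, 7, 2
The 2 values of 28 share dense rank 1.
The 2 values of 25 share dense rank 2.
The 2 values of 7 share dense rank 5.
Remaining distinct values take the next consecutive integers.

6, 2, 1, 2, 5, 1, 4, 3, 5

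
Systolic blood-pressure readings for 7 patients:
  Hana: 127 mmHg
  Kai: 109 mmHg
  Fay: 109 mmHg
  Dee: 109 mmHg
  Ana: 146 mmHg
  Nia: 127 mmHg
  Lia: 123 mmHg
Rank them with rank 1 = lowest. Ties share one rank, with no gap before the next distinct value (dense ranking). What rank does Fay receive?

Sorted (ascending): 109, 109, 109, 123, 127, 127, 146
The 3 values of 109 share dense rank 1.
The 2 values of 127 share dense rank 3.
Remaining distinct values take the next consecutive integers.
Fay has value 109 mmHg → rank 1.

1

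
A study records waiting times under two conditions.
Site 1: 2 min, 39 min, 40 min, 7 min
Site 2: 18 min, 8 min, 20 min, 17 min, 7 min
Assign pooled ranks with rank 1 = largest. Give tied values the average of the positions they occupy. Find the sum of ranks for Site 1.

19.5

Sorted (descending): 40, 39, 20, 18, 17, 8, 7, 7, 2
The 2 values of 7 occupy positions 7–8 → average rank (7+8)/2 = 7.5.
Site 1 values → pooled ranks: 2→9, 39→2, 40→1, 7→7.5
Rank sum = 9 + 2 + 1 + 7.5 = 19.5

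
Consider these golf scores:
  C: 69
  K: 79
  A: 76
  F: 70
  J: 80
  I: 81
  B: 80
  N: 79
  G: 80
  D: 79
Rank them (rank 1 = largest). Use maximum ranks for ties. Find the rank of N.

7

Sorted (descending): 81, 80, 80, 80, 79, 79, 79, 76, 70, 69
The 3 values of 80 occupy positions 2–4 → each gets rank 4.
The 3 values of 79 occupy positions 5–7 → each gets rank 7.
N has value 79 → rank 7.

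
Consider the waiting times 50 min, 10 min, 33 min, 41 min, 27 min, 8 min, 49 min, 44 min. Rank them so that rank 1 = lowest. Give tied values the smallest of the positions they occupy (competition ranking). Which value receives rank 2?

10

Sorted (ascending): 8, 10, 27, 33, 41, 44, 49, 50
No ties — each value takes its position as its rank.
Rank 2 → value 10.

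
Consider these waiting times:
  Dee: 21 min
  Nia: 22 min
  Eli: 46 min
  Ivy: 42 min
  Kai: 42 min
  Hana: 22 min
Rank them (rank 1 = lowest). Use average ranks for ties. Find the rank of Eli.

6

Sorted (ascending): 21, 22, 22, 42, 42, 46
The 2 values of 22 occupy positions 2–3 → average rank (2+3)/2 = 2.5.
The 2 values of 42 occupy positions 4–5 → average rank (4+5)/2 = 4.5.
Eli has value 46 min → rank 6.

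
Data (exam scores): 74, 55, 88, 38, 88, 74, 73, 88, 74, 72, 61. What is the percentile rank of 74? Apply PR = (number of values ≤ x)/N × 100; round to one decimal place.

N = 11.
Strictly below 74: 5. Equal to 74: 3.
PR = 8/11 × 100 = 72.7

72.7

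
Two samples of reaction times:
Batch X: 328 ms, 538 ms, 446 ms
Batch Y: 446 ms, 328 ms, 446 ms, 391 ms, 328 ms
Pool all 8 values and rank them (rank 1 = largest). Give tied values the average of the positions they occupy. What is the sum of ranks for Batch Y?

Sorted (descending): 538, 446, 446, 446, 391, 328, 328, 328
The 3 values of 446 occupy positions 2–4 → average rank 3.
The 3 values of 328 occupy positions 6–8 → average rank 7.
Batch Y values → pooled ranks: 446→3, 328→7, 446→3, 391→5, 328→7
Rank sum = 3 + 7 + 3 + 5 + 7 = 25

25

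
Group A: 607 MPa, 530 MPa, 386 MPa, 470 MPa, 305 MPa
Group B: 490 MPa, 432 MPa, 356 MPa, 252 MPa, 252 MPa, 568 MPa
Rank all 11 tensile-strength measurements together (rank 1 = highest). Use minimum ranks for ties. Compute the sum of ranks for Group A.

Sorted (descending): 607, 568, 530, 490, 470, 432, 386, 356, 305, 252, 252
The 2 values of 252 occupy positions 10–11 → each gets rank 10.
Group A values → pooled ranks: 607→1, 530→3, 386→7, 470→5, 305→9
Rank sum = 1 + 3 + 7 + 5 + 9 = 25

25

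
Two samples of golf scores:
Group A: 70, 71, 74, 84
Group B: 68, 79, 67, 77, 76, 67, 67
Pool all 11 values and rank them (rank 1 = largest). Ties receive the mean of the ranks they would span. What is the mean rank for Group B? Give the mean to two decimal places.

6.71

Sorted (descending): 84, 79, 77, 76, 74, 71, 70, 68, 67, 67, 67
The 3 values of 67 occupy positions 9–11 → average rank 10.
Group B values → pooled ranks: 68→8, 79→2, 67→10, 77→3, 76→4, 67→10, 67→10
Mean rank = (8 + 2 + 10 + 3 + 4 + 10 + 10) / 7 = 6.71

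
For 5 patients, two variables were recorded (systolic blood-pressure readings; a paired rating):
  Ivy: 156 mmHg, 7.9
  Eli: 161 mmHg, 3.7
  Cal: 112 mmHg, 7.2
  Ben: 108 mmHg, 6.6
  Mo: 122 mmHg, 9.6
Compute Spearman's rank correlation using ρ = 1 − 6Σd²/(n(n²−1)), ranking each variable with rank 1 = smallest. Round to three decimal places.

Ranks of variable 1: 4, 5, 2, 1, 3
Ranks of variable 2: 4, 1, 3, 2, 5
d = r₁ − r₂: 0, 4, -1, -1, -2
d²: 0, 16, 1, 1, 4; Σd² = 22
ρ = 1 − 6·22/(5·24) = 1 − 132/120 = -0.100

-0.100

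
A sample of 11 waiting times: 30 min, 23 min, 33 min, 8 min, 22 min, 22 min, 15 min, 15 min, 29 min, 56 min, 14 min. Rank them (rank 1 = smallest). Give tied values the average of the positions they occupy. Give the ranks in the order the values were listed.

9, 7, 10, 1, 5.5, 5.5, 3.5, 3.5, 8, 11, 2

Sorted (ascending): 8, 14, 15, 15, 22, 22, 23, 29, 30, 33, 56
The 2 values of 15 occupy positions 3–4 → average rank (3+4)/2 = 3.5.
The 2 values of 22 occupy positions 5–6 → average rank (5+6)/2 = 5.5.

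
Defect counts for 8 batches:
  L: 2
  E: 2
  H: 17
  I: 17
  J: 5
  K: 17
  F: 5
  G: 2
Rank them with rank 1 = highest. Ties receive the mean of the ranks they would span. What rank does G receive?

7

Sorted (descending): 17, 17, 17, 5, 5, 2, 2, 2
The 3 values of 17 occupy positions 1–3 → average rank 2.
The 2 values of 5 occupy positions 4–5 → average rank (4+5)/2 = 4.5.
The 3 values of 2 occupy positions 6–8 → average rank 7.
G has value 2 → rank 7.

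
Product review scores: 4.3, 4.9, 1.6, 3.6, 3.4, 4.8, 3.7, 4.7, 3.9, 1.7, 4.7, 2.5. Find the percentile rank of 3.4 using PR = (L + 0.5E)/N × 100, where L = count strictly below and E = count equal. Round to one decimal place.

29.2

N = 12.
Strictly below 3.4: 3. Equal to 3.4: 1.
PR = (3 + 0.5·1)/12 × 100 = 29.2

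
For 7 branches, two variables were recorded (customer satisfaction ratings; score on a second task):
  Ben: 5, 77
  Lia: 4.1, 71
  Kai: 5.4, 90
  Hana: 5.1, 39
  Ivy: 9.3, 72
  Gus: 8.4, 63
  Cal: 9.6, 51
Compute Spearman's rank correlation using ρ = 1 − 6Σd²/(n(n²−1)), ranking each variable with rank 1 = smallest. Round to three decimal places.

-0.214

Ranks of variable 1: 2, 1, 4, 3, 6, 5, 7
Ranks of variable 2: 6, 4, 7, 1, 5, 3, 2
d = r₁ − r₂: -4, -3, -3, 2, 1, 2, 5
d²: 16, 9, 9, 4, 1, 4, 25; Σd² = 68
ρ = 1 − 6·68/(7·48) = 1 − 408/336 = -0.214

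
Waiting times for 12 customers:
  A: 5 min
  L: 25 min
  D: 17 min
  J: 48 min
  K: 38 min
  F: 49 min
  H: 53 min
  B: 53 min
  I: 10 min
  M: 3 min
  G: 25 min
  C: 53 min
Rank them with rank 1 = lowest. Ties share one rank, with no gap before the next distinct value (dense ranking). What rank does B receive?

9

Sorted (ascending): 3, 5, 10, 17, 25, 25, 38, 48, 49, 53, 53, 53
The 2 values of 25 share dense rank 5.
The 3 values of 53 share dense rank 9.
Remaining distinct values take the next consecutive integers.
B has value 53 min → rank 9.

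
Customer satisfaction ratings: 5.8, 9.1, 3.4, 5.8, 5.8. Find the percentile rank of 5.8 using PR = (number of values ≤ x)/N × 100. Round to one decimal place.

80.0

N = 5.
Strictly below 5.8: 1. Equal to 5.8: 3.
PR = 4/5 × 100 = 80.0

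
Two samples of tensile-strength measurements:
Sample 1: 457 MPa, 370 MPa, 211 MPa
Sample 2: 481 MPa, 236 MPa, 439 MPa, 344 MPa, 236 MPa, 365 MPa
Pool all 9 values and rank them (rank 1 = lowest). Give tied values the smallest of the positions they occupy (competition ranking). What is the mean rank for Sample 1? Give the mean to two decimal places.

5.00

Sorted (ascending): 211, 236, 236, 344, 365, 370, 439, 457, 481
The 2 values of 236 occupy positions 2–3 → each gets rank 2.
Sample 1 values → pooled ranks: 457→8, 370→6, 211→1
Mean rank = (8 + 6 + 1) / 3 = 5.00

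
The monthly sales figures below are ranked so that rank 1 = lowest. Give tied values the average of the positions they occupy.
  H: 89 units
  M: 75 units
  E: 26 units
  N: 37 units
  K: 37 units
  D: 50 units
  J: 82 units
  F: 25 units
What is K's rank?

3.5

Sorted (ascending): 25, 26, 37, 37, 50, 75, 82, 89
The 2 values of 37 occupy positions 3–4 → average rank (3+4)/2 = 3.5.
K has value 37 units → rank 3.5.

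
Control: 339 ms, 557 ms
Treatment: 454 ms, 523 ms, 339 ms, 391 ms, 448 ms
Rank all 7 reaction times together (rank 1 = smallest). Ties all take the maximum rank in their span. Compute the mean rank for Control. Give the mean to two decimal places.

Sorted (ascending): 339, 339, 391, 448, 454, 523, 557
The 2 values of 339 occupy positions 1–2 → each gets rank 2.
Control values → pooled ranks: 339→2, 557→7
Mean rank = (2 + 7) / 2 = 4.50

4.50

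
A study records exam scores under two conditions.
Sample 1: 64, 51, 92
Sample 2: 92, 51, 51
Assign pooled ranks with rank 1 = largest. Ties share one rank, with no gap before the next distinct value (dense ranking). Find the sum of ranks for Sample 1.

6

Sorted (descending): 92, 92, 64, 51, 51, 51
The 2 values of 92 share dense rank 1.
The 3 values of 51 share dense rank 3.
Remaining distinct values take the next consecutive integers.
Sample 1 values → pooled ranks: 64→2, 51→3, 92→1
Rank sum = 2 + 3 + 1 = 6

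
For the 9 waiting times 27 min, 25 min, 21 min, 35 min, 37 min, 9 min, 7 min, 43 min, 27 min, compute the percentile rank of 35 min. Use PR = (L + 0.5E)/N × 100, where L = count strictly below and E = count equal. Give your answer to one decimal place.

72.2

N = 9.
Strictly below 35: 6. Equal to 35: 1.
PR = (6 + 0.5·1)/9 × 100 = 72.2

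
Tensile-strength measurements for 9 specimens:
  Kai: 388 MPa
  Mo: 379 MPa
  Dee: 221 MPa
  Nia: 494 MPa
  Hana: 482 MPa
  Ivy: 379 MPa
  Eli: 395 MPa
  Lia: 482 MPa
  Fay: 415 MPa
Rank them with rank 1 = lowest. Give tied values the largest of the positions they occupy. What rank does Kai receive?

Sorted (ascending): 221, 379, 379, 388, 395, 415, 482, 482, 494
The 2 values of 379 occupy positions 2–3 → each gets rank 3.
The 2 values of 482 occupy positions 7–8 → each gets rank 8.
Kai has value 388 MPa → rank 4.

4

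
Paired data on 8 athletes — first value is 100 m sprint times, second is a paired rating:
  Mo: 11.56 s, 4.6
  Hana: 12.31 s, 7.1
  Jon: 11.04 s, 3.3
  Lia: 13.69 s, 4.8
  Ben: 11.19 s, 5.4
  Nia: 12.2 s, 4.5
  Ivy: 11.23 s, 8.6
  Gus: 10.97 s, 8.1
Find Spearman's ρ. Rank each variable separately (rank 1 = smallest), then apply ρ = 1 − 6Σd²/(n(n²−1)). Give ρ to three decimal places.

Ranks of variable 1: 5, 7, 2, 8, 3, 6, 4, 1
Ranks of variable 2: 3, 6, 1, 4, 5, 2, 8, 7
d = r₁ − r₂: 2, 1, 1, 4, -2, 4, -4, -6
d²: 4, 1, 1, 16, 4, 16, 16, 36; Σd² = 94
ρ = 1 − 6·94/(8·63) = 1 − 564/504 = -0.119

-0.119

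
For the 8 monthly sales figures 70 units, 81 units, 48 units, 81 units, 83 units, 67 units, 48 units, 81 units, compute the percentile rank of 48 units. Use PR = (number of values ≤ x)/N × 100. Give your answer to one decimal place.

N = 8.
Strictly below 48: 0. Equal to 48: 2.
PR = 2/8 × 100 = 25.0

25.0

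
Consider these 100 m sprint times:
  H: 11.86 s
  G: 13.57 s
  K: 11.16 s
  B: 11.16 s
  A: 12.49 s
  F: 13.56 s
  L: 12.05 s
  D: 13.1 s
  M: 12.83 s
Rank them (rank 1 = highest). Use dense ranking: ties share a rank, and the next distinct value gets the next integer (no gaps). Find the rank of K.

Sorted (descending): 13.57, 13.56, 13.1, 12.83, 12.49, 12.05, 11.86, 11.16, 11.16
The 2 values of 11.16 share dense rank 8.
Remaining distinct values take the next consecutive integers.
K has value 11.16 s → rank 8.

8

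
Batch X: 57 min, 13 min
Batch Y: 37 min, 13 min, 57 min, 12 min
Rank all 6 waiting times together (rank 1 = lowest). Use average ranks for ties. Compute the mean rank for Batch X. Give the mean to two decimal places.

4.00

Sorted (ascending): 12, 13, 13, 37, 57, 57
The 2 values of 13 occupy positions 2–3 → average rank (2+3)/2 = 2.5.
The 2 values of 57 occupy positions 5–6 → average rank (5+6)/2 = 5.5.
Batch X values → pooled ranks: 57→5.5, 13→2.5
Mean rank = (5.5 + 2.5) / 2 = 4.00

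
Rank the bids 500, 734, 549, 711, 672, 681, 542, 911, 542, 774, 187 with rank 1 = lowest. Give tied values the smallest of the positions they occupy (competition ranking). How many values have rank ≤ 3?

Sorted (ascending): 187, 500, 542, 542, 549, 672, 681, 711, 734, 774, 911
The 2 values of 542 occupy positions 3–4 → each gets rank 3.
Ranks ≤ 3: {1, 2, 3, 3} → 4 values.

4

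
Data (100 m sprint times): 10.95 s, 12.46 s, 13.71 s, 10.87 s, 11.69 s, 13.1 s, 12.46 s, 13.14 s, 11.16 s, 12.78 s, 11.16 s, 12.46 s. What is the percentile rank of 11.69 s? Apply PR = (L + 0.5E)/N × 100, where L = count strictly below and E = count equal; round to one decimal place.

37.5

N = 12.
Strictly below 11.69: 4. Equal to 11.69: 1.
PR = (4 + 0.5·1)/12 × 100 = 37.5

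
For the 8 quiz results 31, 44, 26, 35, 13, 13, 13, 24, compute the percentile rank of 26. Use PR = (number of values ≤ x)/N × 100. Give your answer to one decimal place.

N = 8.
Strictly below 26: 4. Equal to 26: 1.
PR = 5/8 × 100 = 62.5

62.5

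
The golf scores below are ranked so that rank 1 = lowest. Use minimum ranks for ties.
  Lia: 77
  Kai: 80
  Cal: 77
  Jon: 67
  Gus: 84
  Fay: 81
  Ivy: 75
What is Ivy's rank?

Sorted (ascending): 67, 75, 77, 77, 80, 81, 84
The 2 values of 77 occupy positions 3–4 → each gets rank 3.
Ivy has value 75 → rank 2.

2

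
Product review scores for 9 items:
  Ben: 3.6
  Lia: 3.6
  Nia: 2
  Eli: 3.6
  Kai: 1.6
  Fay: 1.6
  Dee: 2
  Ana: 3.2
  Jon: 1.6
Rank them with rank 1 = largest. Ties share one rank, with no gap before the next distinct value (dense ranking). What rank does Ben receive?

1

Sorted (descending): 3.6, 3.6, 3.6, 3.2, 2, 2, 1.6, 1.6, 1.6
The 3 values of 3.6 share dense rank 1.
The 2 values of 2 share dense rank 3.
The 3 values of 1.6 share dense rank 4.
Remaining distinct values take the next consecutive integers.
Ben has value 3.6 → rank 1.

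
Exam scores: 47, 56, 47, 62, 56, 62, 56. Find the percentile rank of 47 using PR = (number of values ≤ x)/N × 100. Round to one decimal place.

28.6

N = 7.
Strictly below 47: 0. Equal to 47: 2.
PR = 2/7 × 100 = 28.6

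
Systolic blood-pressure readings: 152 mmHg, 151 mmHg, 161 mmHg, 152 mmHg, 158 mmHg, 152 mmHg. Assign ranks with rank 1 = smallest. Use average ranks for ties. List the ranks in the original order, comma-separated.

3, 1, 6, 3, 5, 3

Sorted (ascending): 151, 152, 152, 152, 158, 161
The 3 values of 152 occupy positions 2–4 → average rank 3.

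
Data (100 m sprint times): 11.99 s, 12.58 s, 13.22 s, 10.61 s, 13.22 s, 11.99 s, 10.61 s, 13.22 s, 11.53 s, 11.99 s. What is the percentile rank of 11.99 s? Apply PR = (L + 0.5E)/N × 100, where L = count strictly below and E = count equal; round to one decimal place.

45.0

N = 10.
Strictly below 11.99: 3. Equal to 11.99: 3.
PR = (3 + 0.5·3)/10 × 100 = 45.0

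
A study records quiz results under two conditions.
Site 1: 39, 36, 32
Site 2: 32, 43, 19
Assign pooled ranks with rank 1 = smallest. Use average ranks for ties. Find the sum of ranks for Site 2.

Sorted (ascending): 19, 32, 32, 36, 39, 43
The 2 values of 32 occupy positions 2–3 → average rank (2+3)/2 = 2.5.
Site 2 values → pooled ranks: 32→2.5, 43→6, 19→1
Rank sum = 2.5 + 6 + 1 = 9.5

9.5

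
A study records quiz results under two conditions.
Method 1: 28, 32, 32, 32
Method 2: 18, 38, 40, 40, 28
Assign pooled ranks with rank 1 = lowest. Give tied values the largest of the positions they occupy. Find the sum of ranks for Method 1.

21

Sorted (ascending): 18, 28, 28, 32, 32, 32, 38, 40, 40
The 2 values of 28 occupy positions 2–3 → each gets rank 3.
The 3 values of 32 occupy positions 4–6 → each gets rank 6.
The 2 values of 40 occupy positions 8–9 → each gets rank 9.
Method 1 values → pooled ranks: 28→3, 32→6, 32→6, 32→6
Rank sum = 3 + 6 + 6 + 6 = 21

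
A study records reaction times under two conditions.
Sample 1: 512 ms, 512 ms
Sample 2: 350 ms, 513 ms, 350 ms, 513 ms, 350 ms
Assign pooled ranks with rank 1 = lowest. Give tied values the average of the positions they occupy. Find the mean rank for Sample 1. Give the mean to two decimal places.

4.50

Sorted (ascending): 350, 350, 350, 512, 512, 513, 513
The 3 values of 350 occupy positions 1–3 → average rank 2.
The 2 values of 512 occupy positions 4–5 → average rank (4+5)/2 = 4.5.
The 2 values of 513 occupy positions 6–7 → average rank (6+7)/2 = 6.5.
Sample 1 values → pooled ranks: 512→4.5, 512→4.5
Mean rank = (4.5 + 4.5) / 2 = 4.50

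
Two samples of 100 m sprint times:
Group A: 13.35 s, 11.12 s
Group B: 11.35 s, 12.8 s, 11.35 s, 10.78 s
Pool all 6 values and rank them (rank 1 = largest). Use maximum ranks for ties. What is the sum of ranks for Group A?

Sorted (descending): 13.35, 12.8, 11.35, 11.35, 11.12, 10.78
The 2 values of 11.35 occupy positions 3–4 → each gets rank 4.
Group A values → pooled ranks: 13.35→1, 11.12→5
Rank sum = 1 + 5 = 6

6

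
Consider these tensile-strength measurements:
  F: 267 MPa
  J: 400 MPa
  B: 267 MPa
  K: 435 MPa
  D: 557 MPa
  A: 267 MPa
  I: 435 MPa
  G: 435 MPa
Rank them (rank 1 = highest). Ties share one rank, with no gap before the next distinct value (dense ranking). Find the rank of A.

4

Sorted (descending): 557, 435, 435, 435, 400, 267, 267, 267
The 3 values of 435 share dense rank 2.
The 3 values of 267 share dense rank 4.
Remaining distinct values take the next consecutive integers.
A has value 267 MPa → rank 4.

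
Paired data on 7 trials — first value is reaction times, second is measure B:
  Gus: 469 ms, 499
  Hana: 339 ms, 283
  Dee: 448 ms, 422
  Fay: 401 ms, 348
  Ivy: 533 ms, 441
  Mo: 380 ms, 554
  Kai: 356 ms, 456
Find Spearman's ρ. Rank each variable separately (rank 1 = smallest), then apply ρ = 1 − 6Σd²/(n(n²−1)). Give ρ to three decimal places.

Ranks of variable 1: 6, 1, 5, 4, 7, 3, 2
Ranks of variable 2: 6, 1, 3, 2, 4, 7, 5
d = r₁ − r₂: 0, 0, 2, 2, 3, -4, -3
d²: 0, 0, 4, 4, 9, 16, 9; Σd² = 42
ρ = 1 − 6·42/(7·48) = 1 − 252/336 = 0.250

0.250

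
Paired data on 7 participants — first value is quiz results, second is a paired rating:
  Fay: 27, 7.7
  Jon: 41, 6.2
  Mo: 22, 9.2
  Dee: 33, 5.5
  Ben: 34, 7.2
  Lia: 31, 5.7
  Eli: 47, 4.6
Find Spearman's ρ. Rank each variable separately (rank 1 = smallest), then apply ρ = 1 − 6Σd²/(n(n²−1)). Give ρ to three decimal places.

-0.714

Ranks of variable 1: 2, 6, 1, 4, 5, 3, 7
Ranks of variable 2: 6, 4, 7, 2, 5, 3, 1
d = r₁ − r₂: -4, 2, -6, 2, 0, 0, 6
d²: 16, 4, 36, 4, 0, 0, 36; Σd² = 96
ρ = 1 − 6·96/(7·48) = 1 − 576/336 = -0.714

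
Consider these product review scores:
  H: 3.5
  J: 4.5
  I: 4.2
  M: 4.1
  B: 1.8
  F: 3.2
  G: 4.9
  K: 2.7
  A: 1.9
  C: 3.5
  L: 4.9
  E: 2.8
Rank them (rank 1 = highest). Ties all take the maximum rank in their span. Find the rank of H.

7

Sorted (descending): 4.9, 4.9, 4.5, 4.2, 4.1, 3.5, 3.5, 3.2, 2.8, 2.7, 1.9, 1.8
The 2 values of 4.9 occupy positions 1–2 → each gets rank 2.
The 2 values of 3.5 occupy positions 6–7 → each gets rank 7.
H has value 3.5 → rank 7.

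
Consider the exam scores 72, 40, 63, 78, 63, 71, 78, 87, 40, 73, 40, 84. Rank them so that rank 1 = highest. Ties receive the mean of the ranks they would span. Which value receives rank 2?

84

Sorted (descending): 87, 84, 78, 78, 73, 72, 71, 63, 63, 40, 40, 40
The 2 values of 78 occupy positions 3–4 → average rank (3+4)/2 = 3.5.
The 2 values of 63 occupy positions 8–9 → average rank (8+9)/2 = 8.5.
The 3 values of 40 occupy positions 10–12 → average rank 11.
Rank 2 → value 84.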